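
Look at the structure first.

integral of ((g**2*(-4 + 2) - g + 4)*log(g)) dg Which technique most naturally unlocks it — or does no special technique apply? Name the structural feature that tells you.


Technique: integration by parts — choose u = log(g): one derivative turns the logarithm algebraic, and the remaining factor (g**2*(-4 + 2) - g + 4) integrates term by term under the power rule.


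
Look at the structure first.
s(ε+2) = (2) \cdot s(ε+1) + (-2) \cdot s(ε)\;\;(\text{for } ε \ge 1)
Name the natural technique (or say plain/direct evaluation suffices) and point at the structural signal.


Technique: the characteristic-root method — constant coefficients and linearity mean the ansatz r^ε reduces it to solving the characteristic polynomial.


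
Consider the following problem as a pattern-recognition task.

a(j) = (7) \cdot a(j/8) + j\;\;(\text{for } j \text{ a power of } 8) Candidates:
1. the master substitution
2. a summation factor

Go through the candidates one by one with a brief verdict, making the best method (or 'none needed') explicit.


Best approach: the master substitution — the argument contracts 8-fold per step: reindex j exponentially and solve the linear recurrence in the new index.
- the master substitution — yes — fits the structure here.
- a summation factor — a divided-index call is outside the fixed-shift first-order family a summation factor normalizes.


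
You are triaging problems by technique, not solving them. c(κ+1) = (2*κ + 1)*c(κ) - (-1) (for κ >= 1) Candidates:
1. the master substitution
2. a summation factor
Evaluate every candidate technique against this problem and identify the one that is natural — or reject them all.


Best approach: a summation factor — rescale the sequence by the product of the weights 2*κ + 1 so far — the recurrence collapses to a plain running sum.
- the master substitution — the recursion shifts the index rather than dividing it.
- a summation factor — applies; the problem has the shape this method handles.


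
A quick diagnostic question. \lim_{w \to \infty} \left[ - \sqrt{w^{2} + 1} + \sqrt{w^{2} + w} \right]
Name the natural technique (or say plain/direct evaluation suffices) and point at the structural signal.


Best approach: conjugate multiplication — the difference \sqrt{w^{2} + w} - \sqrt{w^{2} + 1} is an ∞ − ∞ stalemate; its conjugate partner breaks the tie.


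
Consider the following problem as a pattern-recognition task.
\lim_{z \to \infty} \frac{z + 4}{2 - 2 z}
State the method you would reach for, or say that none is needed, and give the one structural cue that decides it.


Best approach: dominant-term comparison — divide by the highest power of z present: lower-order terms vanish and the dominant ratio remains. As a single quotient, the ∞/∞ shape would yield to repeated differentiation as well — the growth comparison gets there in one look.


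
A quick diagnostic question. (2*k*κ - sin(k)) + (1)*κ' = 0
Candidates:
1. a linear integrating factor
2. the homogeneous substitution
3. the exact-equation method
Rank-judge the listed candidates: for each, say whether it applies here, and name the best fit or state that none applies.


Diagnosis: a linear integrating factor — arrange it as κ' + 2*k·κ = (the forcing term) and the integrating factor does the rest.
- a linear integrating factor: applicable, and directly so.
- the homogeneous substitution — rescaling both variables together changes the slope, so no ratio substitution collapses it.
- the exact-equation method: the cross partial derivatives disagree, so no single potential exists.


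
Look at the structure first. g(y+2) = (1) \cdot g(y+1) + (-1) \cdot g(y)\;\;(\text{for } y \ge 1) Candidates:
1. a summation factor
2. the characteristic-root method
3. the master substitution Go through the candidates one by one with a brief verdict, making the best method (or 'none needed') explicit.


Diagnosis: the characteristic-root method — the recurrence is linear and homogeneous with constant coefficients, so the ansatz r^y turns it into a polynomial equation for r.
- a summation factor — the recurrence reaches back more than one step, outside the first-order family a summation factor normalizes.
- the characteristic-root method: yes — fits the structure here.
- the master substitution — no fixed divisor shrinks the index between calls.


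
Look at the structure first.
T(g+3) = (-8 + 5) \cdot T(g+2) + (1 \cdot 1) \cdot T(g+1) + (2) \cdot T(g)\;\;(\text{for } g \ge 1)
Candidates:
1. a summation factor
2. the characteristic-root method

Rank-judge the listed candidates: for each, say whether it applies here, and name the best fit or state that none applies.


Diagnosis: the characteristic-root method — every coefficient is a fixed number and the forcing is zero — substitute r^g and read off the root equation.
- a summation factor: the recurrence reaches back more than one step, outside the first-order family a summation factor normalizes.
- the characteristic-root method: applies; the problem has the shape this method handles.


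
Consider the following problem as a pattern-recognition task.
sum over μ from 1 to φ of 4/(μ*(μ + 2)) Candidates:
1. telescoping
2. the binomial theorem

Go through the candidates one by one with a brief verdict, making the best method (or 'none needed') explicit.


Method: telescoping — 4/(μ*(μ + 2)) hides a difference of shifted reciprocals — decompose it and the middle of the sum vanishes.
- telescoping: yes, a natural case for it.
- the binomial theorem: there is no pair of bases whose matched powers would reassemble into a single binomial power.


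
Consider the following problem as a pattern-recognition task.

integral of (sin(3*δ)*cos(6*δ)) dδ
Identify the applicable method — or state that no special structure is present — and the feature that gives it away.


Diagnosis: a trigonometric identity — sin(3*δ)*cos(6*δ) is a beat pattern — rewrite the product as a sum of single-frequency waves before integrating.


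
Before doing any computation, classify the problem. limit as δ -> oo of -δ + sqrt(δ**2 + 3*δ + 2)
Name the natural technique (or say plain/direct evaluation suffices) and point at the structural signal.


Method: conjugate multiplication — an infinity-minus-infinity difference with a surviving radical — multiply by the conjugate to cancel the divergence.


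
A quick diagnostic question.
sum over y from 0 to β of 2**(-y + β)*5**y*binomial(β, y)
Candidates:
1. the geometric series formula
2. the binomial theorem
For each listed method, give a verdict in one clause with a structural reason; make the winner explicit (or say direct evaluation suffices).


Diagnosis: the binomial theorem — binomial coefficients against complementary powers of 5 and 2: recognize the binomial expansion and resum.
- the geometric series formula: the term-to-term ratio changes with the index, so the geometric formula cannot close it.
- the binomial theorem — yes — fits the structure here.


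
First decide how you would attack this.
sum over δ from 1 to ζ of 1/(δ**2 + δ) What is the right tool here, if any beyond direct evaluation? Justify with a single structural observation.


Method: telescoping — one partial-fraction pass turns 1/(δ**2 + δ) into a shifted difference, and shifted differences telescope.


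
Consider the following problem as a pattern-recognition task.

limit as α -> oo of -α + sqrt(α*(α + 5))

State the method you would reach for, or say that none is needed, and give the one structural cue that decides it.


Technique: conjugate multiplication — sqrt(α*(α + 5)) and α both blow up, but their difference is tame once the conjugate rationalizes it.


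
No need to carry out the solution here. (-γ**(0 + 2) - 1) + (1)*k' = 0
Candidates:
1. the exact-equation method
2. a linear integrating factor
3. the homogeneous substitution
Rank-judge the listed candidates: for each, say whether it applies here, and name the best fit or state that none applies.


Method: no special technique — solved for the derivative, no k appears — this is antidifferentiation in γ wearing ODE clothing.
- the exact-equation method — with the unknown absent from both coefficients, the cross-partial test holds emptily — nothing for the exact method to work on.
- a linear integrating factor — with the unknown absent the integrating factor is a formality; direct integration is the working structure.
- the homogeneous substitution: the ratio of the variables does not determine the slope.


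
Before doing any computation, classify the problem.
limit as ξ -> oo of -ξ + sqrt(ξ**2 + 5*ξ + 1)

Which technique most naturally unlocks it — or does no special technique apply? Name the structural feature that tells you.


Verdict: conjugate multiplication — the difference sqrt(ξ**2 + 5*ξ + 1) - ξ is an ∞ − ∞ stalemate; its conjugate partner breaks the tie.


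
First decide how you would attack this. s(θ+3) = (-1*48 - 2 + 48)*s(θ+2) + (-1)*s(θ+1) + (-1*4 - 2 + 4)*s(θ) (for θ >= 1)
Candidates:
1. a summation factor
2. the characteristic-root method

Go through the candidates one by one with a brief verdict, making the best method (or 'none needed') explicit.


Method: the characteristic-root method — try a geometric ansatz r^θ: constant coefficients turn the recurrence into one polynomial equation in r.
- a summation factor: a summation factor telescopes one-step recursions; this one carries higher-order memory.
- the characteristic-root method: applicable, and directly so.


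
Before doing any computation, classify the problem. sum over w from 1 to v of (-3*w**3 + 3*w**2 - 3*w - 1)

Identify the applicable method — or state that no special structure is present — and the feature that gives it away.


Best approach: no special technique — constant-multiple powers of w with no cancellation partners and no common ratio — use the standard power-sum formulas.


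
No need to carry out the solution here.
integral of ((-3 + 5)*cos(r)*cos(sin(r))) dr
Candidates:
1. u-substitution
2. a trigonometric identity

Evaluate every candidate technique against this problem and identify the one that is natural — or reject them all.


Technique: u-substitution — collected, the integrand has one factor that is, up to a constant, the derivative of an inner expression the rest depends on — substitute for that inner expression.
- u-substitution: yes, a natural case for it.
- a trigonometric identity — no identity rewrites this into an easier trigonometric form.


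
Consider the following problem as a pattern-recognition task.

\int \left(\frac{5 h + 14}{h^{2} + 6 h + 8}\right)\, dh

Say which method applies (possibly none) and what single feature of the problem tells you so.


Technique: partial fractions — each factor of h^{2} + 6 h + 8 owns one elementary piece of the integrand — separate them and integrate piecewise.


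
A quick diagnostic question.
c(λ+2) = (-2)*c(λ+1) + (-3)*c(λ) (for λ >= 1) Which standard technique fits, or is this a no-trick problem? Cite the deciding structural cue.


Best approach: the characteristic-root method — the recurrence treats every index alike (constant coefficients, no forcing) — precisely the regime where r^λ trials close it.


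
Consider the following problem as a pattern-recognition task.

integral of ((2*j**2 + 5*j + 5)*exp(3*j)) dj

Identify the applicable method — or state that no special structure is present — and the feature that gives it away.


Verdict: integration by parts — 2*j**2 + 5*j + 5 dies after finitely many derivatives while exp(3*j) cycles under integration — the tabular/parts setup.


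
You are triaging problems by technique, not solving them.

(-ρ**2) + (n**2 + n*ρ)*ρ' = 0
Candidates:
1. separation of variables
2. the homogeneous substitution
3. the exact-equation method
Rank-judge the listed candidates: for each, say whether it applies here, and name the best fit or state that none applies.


Method: the homogeneous substitution — the slope's numerator and denominator have matching total degree, so it depends only on ρ/n and the ratio substitution collapses it. A Bernoulli substitution after rearrangement (possibly exchanging dependent and independent variable) is a fair alternative; the homogeneous route works on the equation as it stands.
- separation of variables — no division isolates the independent variable from the unknown.
- the homogeneous substitution — yes — fits the structure here.
- the exact-equation method — the cross partial derivatives disagree, so no single potential exists.


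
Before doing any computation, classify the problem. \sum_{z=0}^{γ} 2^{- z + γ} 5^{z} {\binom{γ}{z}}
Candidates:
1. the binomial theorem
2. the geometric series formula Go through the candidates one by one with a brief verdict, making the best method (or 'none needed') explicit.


Verdict: the binomial theorem — terms weighting {\binom{γ}{z}} against matched powers of 5 and 2 reassemble into (5 + 2)^γ by the binomial theorem.
- the binomial theorem — yes, a natural case for it.
- the geometric series formula — the term-to-term ratio changes with the index, so the geometric formula cannot close it.


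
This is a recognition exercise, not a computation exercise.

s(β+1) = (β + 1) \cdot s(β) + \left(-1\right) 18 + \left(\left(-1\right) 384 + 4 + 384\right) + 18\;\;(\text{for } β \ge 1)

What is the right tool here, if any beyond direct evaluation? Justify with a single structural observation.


Best approach: a summation factor — first-order, linear, moving coefficient β + 1: the discrete analogue of an integrating factor handles it.


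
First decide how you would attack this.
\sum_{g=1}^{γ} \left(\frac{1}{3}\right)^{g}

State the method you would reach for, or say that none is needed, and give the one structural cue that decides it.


Verdict: the geometric series formula — each term is \frac{1}{3} times the previous one, so the geometric-series formula applies directly.


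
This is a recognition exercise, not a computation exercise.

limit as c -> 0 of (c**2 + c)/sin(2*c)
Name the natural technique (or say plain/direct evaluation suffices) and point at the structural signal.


Best approach: l'Hôpital's rule (0/0) — numerator and denominator both vanish at 0 — a genuine 0/0 form, which is exactly when l'Hôpital applies. Known elementary limits would finish this too — the rule just bypasses the case analysis.


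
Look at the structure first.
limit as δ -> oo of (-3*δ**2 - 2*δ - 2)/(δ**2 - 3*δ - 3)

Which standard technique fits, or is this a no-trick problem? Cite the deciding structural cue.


Diagnosis: dominant-term comparison — at large δ only the top-degree terms survive; compare the leading terms and the limit falls out. As a single quotient, the ∞/∞ shape would yield to repeated differentiation as well — the growth comparison gets there in one look.


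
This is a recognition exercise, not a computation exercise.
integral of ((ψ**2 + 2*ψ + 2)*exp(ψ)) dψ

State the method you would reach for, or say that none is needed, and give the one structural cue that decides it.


Diagnosis: integration by parts — the integrand splits as ψ**2 + 2*ψ + 2 times exp(ψ) — repeatedly differentiating the polynomial part kills it, which is the parts ladder.


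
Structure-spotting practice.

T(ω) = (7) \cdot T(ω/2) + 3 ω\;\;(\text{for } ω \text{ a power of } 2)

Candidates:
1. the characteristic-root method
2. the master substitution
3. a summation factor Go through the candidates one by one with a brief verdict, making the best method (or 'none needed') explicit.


Best approach: the master substitution — the argument contracts 2-fold per step: reindex ω exponentially and solve the linear recurrence in the new index.
- the characteristic-root method — a divided-index call is not the fixed-shift linear shape that characteristic roots solve.
- the master substitution — applicable, and directly so.
- a summation factor — the recursion divides its index rather than shifting it — there is no previous-term chain for a summation factor to telescope.


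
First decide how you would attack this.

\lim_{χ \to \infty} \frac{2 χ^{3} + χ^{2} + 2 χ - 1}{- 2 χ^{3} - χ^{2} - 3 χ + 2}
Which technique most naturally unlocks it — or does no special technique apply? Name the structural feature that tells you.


Best approach: dominant-term comparison — divide through by the highest power of χ; every lower-order term dies and the dominant terms decide the limit. l'Hôpital's at-infinity variant applies to the expression viewed as a single quotient; the leading-term comparison is the direct route.


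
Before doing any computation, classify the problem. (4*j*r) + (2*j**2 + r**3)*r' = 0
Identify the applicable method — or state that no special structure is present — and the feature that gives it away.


Diagnosis: the exact-equation method — check exactness first: here it holds (4*j*r, 2*j**2 + r**3 have matching cross partials), so no integrating factor is needed.


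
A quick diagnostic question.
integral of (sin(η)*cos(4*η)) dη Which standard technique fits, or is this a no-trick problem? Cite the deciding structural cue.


Technique: a trigonometric identity — sin(η)*cos(4*η) mixes two frequencies; the product-to-sum identity splits it into single-frequency sinusoids.


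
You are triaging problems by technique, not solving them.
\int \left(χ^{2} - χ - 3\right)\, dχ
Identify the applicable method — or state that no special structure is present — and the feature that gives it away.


Best approach: no special technique — nothing composite, nothing rational, nothing trigonometric — each constant-multiple power of χ integrates by the power rule alone.


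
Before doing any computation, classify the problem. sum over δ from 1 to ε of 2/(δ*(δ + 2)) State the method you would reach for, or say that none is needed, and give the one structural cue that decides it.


Method: telescoping — 2/(δ*(δ + 2)) hides a difference of shifted reciprocals — decompose it and the middle of the sum vanishes.


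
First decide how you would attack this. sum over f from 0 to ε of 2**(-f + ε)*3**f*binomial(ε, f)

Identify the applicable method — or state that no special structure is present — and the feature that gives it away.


Method: the binomial theorem — the summand is term f of a binomial expansion in 3 and 2; the whole sum is a single power.


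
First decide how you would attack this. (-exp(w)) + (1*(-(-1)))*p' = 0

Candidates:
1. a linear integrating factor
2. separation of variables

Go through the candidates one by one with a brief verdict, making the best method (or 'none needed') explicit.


Technique: no special technique — with p absent the equation is not coupled at all: direct integration in w.
- a linear integrating factor: with the unknown absent the integrating factor is a formality; direct integration is the working structure.
- separation of variables: separation is only trivially available — with the unknown absent from the slope this is a direct integration, not a separation problem.


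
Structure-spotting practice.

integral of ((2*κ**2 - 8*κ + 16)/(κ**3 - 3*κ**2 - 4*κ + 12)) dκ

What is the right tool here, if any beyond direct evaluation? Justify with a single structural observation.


Best approach: partial fractions — break κ**3 - 3*κ**2 - 4*κ + 12 into its roots and the integral splits into logarithm-sized bites.


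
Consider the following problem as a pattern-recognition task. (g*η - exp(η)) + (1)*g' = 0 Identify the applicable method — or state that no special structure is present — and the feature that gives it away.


Method: a linear integrating factor — the unknown enters only to the first power against a nonzero forcing term — the integrating-factor template applies directly.


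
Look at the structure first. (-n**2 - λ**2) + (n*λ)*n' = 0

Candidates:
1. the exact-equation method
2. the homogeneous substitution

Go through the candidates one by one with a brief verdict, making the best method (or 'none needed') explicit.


Best approach: the homogeneous substitution — the slope's numerator and denominator have matching total degree, so it depends only on n/λ and the ratio substitution collapses it. A Bernoulli rewrite works here as the equation stands — the homogeneous substitution is the more immediate reading.
- the exact-equation method — exactness fails on the nose — the mixed partials do not match.
- the homogeneous substitution: applies; the problem has the shape this method handles.


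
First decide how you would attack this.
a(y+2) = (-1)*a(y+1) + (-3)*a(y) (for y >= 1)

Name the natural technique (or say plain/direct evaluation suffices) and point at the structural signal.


Method: the characteristic-root method — fixed numeric weights on consecutive terms and no forcing term added: the root method in its home territory.


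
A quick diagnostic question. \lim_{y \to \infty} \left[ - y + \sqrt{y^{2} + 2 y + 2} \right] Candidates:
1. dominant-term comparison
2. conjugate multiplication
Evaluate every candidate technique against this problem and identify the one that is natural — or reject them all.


Best approach: conjugate multiplication — turning the difference into a conjugate-rationalized ratio makes the limit readable.
- dominant-term comparison: leading-power comparison does not apply to this form.
- conjugate multiplication: applicable, and directly so.


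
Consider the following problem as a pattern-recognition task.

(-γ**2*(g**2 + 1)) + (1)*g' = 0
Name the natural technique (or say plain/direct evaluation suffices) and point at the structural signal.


Verdict: separation of variables — solved for the derivative, the right side factors as γ**2 times g**2 + 1 — all γ-dependence separates from all g-dependence.


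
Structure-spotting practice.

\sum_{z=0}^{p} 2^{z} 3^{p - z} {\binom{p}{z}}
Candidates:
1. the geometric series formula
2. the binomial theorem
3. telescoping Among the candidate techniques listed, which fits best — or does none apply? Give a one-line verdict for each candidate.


Verdict: the binomial theorem — the binomial coefficients weight matched powers of 2 and 3, which is exactly the expansion of a binomial power.
- the geometric series formula: the term-to-term ratio changes with the index, so the geometric formula cannot close it.
- the binomial theorem: a fit — the right tool for this form.
- telescoping — writing out consecutive terms as given produces no pairwise cancellation.


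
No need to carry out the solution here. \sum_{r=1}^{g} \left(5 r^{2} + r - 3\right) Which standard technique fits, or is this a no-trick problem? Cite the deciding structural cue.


Best approach: no special technique — this is bookkeeping, not technique: standard formulas for sums of constant-multiple powers of r apply termwise.


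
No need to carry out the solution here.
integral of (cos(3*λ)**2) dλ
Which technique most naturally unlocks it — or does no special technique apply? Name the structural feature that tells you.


Diagnosis: a trigonometric identity — the exponent on cos(3*λ)**2 is even — the power-reduction identity is the standard preprocessing step.


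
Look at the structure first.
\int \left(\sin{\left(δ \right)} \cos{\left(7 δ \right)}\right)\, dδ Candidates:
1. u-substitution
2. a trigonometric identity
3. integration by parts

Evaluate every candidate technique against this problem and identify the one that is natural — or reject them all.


Verdict: a trigonometric identity — apply product-to-sum to \sin{\left(δ \right)} \cos{\left(7 δ \right)}: two clean single-angle terms replace one awkward product.
- u-substitution: no subexpression of the integrand pairs with its own derivative as a factor — individual terms may offer their own substitutions, but any change of variable covering the whole integral would have to be constructed from outside the expression.
- a trigonometric identity — a fit — the right tool for this form.
- integration by parts — not the fit here: there is no polynomial factor to ladder down — parts can still close the trigonometric product by recursion, though the identity rewrite is the direct route.


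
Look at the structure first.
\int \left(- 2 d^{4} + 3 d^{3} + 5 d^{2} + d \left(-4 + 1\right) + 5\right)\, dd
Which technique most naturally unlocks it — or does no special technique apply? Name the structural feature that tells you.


Diagnosis: no special technique — scan for structure and find none: constant multiples of powers of d, integrate directly.


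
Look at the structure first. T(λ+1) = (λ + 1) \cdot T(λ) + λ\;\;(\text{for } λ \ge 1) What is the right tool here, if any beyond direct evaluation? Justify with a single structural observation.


Technique: a summation factor — with the index-dependent coefficient λ + 1, dividing by the cumulative product turns the left side into a pure difference.


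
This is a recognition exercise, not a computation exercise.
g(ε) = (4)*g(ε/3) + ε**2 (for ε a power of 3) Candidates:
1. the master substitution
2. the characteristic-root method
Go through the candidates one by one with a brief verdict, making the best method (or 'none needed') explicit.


Method: the master substitution — recursion at ε/3 is multiplicative in the index; logarithmic reindexing via ε = 3^m linearizes it.
- the master substitution: applies; the problem has the shape this method handles.
- the characteristic-root method — the recursion divides its index rather than shifting it — outside the constant-shift family the root method covers.


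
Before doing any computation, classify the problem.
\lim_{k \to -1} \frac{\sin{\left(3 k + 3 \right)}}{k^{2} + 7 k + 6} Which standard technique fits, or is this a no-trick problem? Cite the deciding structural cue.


Best approach: l'Hôpital's rule (0/0) — numerator and denominator both vanish at -1 — a genuine 0/0 form, which is exactly when l'Hôpital applies. The standard small-argument limits would also carry it; the rule is the systematic route.


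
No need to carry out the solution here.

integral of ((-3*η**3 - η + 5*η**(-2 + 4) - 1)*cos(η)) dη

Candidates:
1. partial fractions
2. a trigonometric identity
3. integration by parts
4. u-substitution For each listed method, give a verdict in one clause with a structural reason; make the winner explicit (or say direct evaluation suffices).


Technique: integration by parts — (-3*η**3 - η + 5*η**(-2 + 4) - 1) dies after finitely many derivatives while cos(η) cycles under integration — the tabular/parts setup.
- partial fractions — there is no rational-function structure to decompose.
- a trigonometric identity — there is no trigonometric structure whose rewriting would simplify the integrand.
- integration by parts — a fit — the right tool for this form.
- u-substitution — no subexpression of the integrand pairs with its own derivative as a factor — individual terms may offer their own substitutions, but any change of variable covering the whole integral would have to be constructed from outside the expression.


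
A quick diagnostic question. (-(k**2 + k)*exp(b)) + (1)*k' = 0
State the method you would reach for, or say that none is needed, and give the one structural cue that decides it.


Technique: separation of variables — all dependence on the two variables factors apart, the defining separable shape. Rearranged, this also fits the Bernoulli template directly; separation reads the product structure as given.


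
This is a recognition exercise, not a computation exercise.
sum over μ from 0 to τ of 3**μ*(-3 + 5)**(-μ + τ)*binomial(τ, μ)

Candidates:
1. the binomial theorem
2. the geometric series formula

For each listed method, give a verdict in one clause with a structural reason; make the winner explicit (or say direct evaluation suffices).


Method: the binomial theorem — the summand is term μ of a binomial expansion in 3 and (-3 + 5); the whole sum is a single power.
- the binomial theorem — yes, a natural case for it.
- the geometric series formula: there is no constant term-to-term ratio.


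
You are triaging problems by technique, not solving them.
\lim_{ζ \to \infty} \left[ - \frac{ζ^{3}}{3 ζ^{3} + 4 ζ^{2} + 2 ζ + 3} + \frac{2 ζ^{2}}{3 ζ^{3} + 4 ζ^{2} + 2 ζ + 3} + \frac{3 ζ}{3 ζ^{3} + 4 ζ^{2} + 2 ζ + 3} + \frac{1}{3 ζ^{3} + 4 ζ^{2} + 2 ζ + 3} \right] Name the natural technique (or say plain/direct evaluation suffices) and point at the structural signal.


Technique: dominant-term comparison — divide through by the highest power of ζ; every lower-order term dies and the dominant terms decide the limit. As a single quotient, the ∞/∞ shape would yield to repeated differentiation as well — the growth comparison gets there in one look.


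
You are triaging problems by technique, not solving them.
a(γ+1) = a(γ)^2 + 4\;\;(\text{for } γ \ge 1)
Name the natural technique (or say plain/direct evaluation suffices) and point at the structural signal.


Technique: no special technique — once the recursion is nonlinear, characteristic roots, master substitutions, and summation factors are all off the table.


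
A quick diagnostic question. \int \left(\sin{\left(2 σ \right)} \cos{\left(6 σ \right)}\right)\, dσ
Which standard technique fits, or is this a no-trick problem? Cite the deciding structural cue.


Verdict: a trigonometric identity — cross-frequency products like \sin{\left(2 σ \right)} \cos{\left(6 σ \right)} are the textbook product-to-sum case — the identity converts them to directly integrable sinusoids.


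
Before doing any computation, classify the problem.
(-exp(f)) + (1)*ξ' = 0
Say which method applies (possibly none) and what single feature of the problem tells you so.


Method: no special technique — with ξ absent the equation is not coupled at all: direct integration in f.


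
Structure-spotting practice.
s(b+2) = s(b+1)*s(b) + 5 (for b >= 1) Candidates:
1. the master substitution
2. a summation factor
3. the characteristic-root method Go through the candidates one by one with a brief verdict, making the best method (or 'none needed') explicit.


Best approach: no special technique — the new term depends nonlinearly on the old ones, which disqualifies every superposition-based technique.
- the master substitution: the recursion steps by a constant offset, so exponential reindexing is pointless.
- a summation factor: no summation factor applies — the rule is not linear in the sequence values.
- the characteristic-root method: the recursion is nonlinear in the sequence values, so no linear-modes ansatz applies.


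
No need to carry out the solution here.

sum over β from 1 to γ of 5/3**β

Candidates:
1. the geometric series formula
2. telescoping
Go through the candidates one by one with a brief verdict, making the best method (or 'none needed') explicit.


Verdict: the geometric series formula — consecutive terms stand in a fixed index-free ratio — the geometric sum formula closes it.
- the geometric series formula: yes — fits the structure here.
- telescoping — as presented, consecutive terms share no shifted copy to cancel against — no rewrite is on display to change that.


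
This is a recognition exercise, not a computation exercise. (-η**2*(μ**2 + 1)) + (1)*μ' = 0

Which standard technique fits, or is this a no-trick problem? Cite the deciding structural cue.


Verdict: separation of variables — the derivative equals a pure function of η (namely η**2) times a pure function of μ (namely μ**2 + 1); divide and integrate each side.


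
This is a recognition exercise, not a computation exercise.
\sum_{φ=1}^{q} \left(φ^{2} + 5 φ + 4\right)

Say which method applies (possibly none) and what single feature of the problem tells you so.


Diagnosis: no special technique — nothing telescopes and nothing is geometric; polynomial terms in φ sum term by term.


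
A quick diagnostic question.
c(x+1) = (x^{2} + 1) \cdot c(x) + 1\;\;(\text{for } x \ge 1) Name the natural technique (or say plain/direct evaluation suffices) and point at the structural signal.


Verdict: a summation factor — normalize by the running product of x^{2} + 1: the left side becomes a difference, and differences sum.


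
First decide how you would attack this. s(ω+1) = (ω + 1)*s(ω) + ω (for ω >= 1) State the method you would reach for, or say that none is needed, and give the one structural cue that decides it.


Verdict: a summation factor — an index-dependent multiplier ω + 1 rules out characteristic roots; a summation factor converts it to a pure difference.


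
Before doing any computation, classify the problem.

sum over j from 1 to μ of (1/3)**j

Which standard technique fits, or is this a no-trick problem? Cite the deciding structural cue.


Method: the geometric series formula — check a ratio of consecutive terms: it is 1/3, independent of the index, so the geometric formula closes the sum.


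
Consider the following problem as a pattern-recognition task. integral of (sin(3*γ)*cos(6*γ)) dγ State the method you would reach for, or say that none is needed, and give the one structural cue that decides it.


Diagnosis: a trigonometric identity — distinct frequencies under one product (sin(3*γ)*cos(6*γ)): the product-to-sum identity is the systematic route to an integrable form.


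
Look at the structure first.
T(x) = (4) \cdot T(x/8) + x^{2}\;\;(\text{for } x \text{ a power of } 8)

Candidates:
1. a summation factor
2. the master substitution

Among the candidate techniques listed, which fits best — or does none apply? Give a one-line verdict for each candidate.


Verdict: the master substitution — the argument shrinks by the factor 8, so measure the index on a logarithmic scale and the recursion becomes a shift.
- a summation factor — a divided-index call is outside the fixed-shift first-order family a summation factor normalizes.
- the master substitution: applies; the problem has the shape this method handles.


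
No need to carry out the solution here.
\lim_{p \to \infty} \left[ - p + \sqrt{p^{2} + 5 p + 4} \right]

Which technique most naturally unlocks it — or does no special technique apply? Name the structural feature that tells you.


Technique: conjugate multiplication — divergence minus divergence hides a finite answer — expose it by pairing \sqrt{p^{2} + 5 p + 4} - p with its conjugate.


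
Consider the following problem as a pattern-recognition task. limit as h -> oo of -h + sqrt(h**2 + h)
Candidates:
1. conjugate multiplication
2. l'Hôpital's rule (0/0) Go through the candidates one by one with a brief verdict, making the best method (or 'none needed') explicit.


Method: conjugate multiplication — both pieces blow up but their difference is finite; the conjugate trick rationalizes sqrt(h**2 + h) - h.
- conjugate multiplication: yes — fits the structure here.
- l'Hôpital's rule (0/0) — substitution produces ∞ − ∞ rather than a vanishing quotient; the rule needs a 0/0 ratio to act on.


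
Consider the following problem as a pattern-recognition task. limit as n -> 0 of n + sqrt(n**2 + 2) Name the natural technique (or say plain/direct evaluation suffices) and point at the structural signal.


Diagnosis: no special technique — no vanishing denominator and no indeterminate clash at the point — evaluation is immediate.


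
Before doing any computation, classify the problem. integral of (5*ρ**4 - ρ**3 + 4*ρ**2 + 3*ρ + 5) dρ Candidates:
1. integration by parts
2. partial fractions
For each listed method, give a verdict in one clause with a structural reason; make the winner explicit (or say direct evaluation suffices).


Technique: no special technique — scan for structure and find none: constant multiples of powers of ρ, integrate directly.
- integration by parts: splitting off a factor buys nothing — the integrand integrates directly without parts.
- partial fractions: the expression is not a ratio of polynomials that decomposes further.


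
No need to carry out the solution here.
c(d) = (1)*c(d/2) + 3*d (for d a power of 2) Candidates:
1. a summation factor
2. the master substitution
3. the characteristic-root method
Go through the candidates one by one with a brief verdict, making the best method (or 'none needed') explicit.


Diagnosis: the master substitution — treat m = log base 2 of d as the new clock: one recursion step advances m by one while d scales by 2.
- a summation factor: the recursion divides its index rather than shifting it — there is no previous-term chain for a summation factor to telescope.
- the master substitution: a fit — the right tool for this form.
- the characteristic-root method — the recursion divides its index rather than shifting it — outside the constant-shift family the root method covers.


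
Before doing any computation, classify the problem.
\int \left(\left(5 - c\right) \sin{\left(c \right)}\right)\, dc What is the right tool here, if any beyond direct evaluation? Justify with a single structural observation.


Method: integration by parts — the integrand splits as 5 - c times \sin{\left(c \right)} — repeatedly differentiating the polynomial part kills it, which is the parts ladder.


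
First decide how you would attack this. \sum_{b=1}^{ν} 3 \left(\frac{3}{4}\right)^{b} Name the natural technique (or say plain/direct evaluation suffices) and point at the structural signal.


Diagnosis: the geometric series formula — consecutive terms stand in a fixed index-free ratio — the geometric sum formula closes it.


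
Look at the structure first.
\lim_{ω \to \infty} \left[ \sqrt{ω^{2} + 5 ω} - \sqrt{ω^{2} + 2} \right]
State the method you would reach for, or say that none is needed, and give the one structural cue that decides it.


Method: conjugate multiplication — an infinity-minus-infinity difference with a surviving radical — multiply by the conjugate to cancel the divergence.


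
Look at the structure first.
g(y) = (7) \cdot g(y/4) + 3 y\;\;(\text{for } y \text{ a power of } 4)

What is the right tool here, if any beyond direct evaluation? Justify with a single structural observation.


Technique: the master substitution — treat m = log base 4 of y as the new clock: one recursion step advances m by one while y scales by 4.


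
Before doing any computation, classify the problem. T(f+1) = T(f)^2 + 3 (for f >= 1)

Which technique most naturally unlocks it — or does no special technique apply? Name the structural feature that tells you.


Diagnosis: no special technique — nonlinear feedback in the recursion rules out every root- or factor-based technique.


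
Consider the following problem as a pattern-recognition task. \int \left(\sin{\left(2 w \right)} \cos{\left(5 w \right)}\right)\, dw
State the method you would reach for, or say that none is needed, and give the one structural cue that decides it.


Method: a trigonometric identity — mixed-frequency products such as \sin{\left(2 w \right)} \cos{\left(5 w \right)} are designed for the product-to-sum formula.


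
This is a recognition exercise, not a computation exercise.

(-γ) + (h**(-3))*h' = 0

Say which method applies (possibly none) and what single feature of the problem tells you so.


Technique: separation of variables — one side of the product carries the independent variable, the other the unknown — the textbook separation shape. An exactness check succeeds on this form as well — separation and the potential function arrive at the same answer, separation more directly.
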